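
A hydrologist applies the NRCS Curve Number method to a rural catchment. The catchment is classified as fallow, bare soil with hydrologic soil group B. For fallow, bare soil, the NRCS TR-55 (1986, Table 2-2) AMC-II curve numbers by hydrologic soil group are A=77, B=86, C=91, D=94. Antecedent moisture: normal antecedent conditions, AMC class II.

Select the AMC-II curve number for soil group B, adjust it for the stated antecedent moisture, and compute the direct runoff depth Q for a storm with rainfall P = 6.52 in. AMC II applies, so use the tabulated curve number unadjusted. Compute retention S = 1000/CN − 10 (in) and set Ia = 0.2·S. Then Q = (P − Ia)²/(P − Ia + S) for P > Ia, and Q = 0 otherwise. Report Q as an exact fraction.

Q = 44342281/9039675 in ≈ 4.905 in

NRCS table: fallow, bare soil, soil group B → CN(II) = 86
AMC II — tabulated CN = 86 applies directly.
S = 1000/86 − 10 = 70/43 in ≈ 1.628 in
Ia = 0.2·(70/43) = 14/43 in ≈ 0.326 in
P − Ia = 6.520 − 0.326 = 6659/1075 ≈ 6.194 in (> 0, runoff occurs)
Q = (6659/1075)²/((6659/1075) + 70/43) = (44342281/1155625)/(8409/1075) = 44342281/9039675 in ≈ 4.905 in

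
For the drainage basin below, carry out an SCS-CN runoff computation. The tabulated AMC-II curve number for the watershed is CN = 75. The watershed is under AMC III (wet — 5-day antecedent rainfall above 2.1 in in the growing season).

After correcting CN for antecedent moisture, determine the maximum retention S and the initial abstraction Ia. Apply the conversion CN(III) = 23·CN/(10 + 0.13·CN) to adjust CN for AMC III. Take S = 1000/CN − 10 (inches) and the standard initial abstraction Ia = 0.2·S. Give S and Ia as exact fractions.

Adjust CN=75 to AMC III: 23·75/(10 + 0.13·75) → 1725 ÷ (79/4) = 6900/79 ≈ 87.342
S = 1000/(6900/79) − 10 = 100/69 in ≈ 1.449 in
Initial abstraction Ia = S/5 = (100/69)/5 = 20/69 ≈ 0.290 in

S = 100/69 in ≈ 1.449 in; Ia = 20/69 in ≈ 0.290 in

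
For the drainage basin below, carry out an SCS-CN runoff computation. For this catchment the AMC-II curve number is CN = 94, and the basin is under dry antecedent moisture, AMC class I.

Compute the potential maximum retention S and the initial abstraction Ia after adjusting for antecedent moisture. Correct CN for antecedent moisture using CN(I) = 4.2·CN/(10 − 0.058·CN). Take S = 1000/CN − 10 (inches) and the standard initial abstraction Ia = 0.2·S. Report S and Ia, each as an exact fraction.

S = 500/329 in ≈ 1.520 in; Ia = 100/329 in ≈ 0.304 in

CN(I) from CN(II)=94: (4.2·94)/(10 − 0.058·94) = 32900/379 ≈ 86.807
Retention S: 1000/CN − 10 with CN=86.807 → S = 500/329 ≈ 1.520 in
Initial abstraction Ia = S/5 = (500/329)/5 = 100/329 ≈ 0.304 in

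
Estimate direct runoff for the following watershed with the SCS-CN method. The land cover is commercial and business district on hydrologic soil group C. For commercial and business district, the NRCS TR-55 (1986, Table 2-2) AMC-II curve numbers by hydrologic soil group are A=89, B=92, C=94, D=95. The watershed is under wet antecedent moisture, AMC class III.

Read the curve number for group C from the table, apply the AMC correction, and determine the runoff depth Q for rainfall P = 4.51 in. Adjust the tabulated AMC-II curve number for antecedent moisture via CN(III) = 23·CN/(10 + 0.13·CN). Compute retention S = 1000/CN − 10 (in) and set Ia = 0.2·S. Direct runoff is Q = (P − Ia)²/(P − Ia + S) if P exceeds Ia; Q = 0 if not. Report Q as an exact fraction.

NRCS table: commercial and business district, soil group C → CN(II) = 94
CN(III) from CN(II)=94: (23·94)/(10 + 0.13·94) = 108100/1111 ≈ 97.300
S = 1000/(108100/1111) − 10 = 300/1081 in ≈ 0.278 in
Ia = 0.2S: 0.2·0.278 = 0.056 in (exactly 60/1081)
P − Ia = 4.510 − 0.056 = 481531/108100 ≈ 4.454 in (> 0, runoff occurs)
Runoff Q = (P−Ia)²/(P−Ia+S) = (4.454)²/(4.454+0.278) = 231872103961/55296501100 ≈ 4.193 in

Q = 231872103961/55296501100 in ≈ 4.193 in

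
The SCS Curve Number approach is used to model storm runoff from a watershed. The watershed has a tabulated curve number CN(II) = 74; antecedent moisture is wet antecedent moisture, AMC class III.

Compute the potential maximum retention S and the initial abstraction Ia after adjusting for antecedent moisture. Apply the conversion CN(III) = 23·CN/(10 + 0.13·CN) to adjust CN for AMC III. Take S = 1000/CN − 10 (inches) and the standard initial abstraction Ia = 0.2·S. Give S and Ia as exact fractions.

CN(III) from CN(II)=74: (23·74)/(10 + 0.13·74) = 85100/981 ≈ 86.748
Retention S: 1000/CN − 10 with CN=86.748 → S = 1300/851 ≈ 1.528 in
Ia = 0.2·(1300/851) = 260/851 in ≈ 0.306 in

S = 1300/851 in ≈ 1.528 in; Ia = 260/851 in ≈ 0.306 in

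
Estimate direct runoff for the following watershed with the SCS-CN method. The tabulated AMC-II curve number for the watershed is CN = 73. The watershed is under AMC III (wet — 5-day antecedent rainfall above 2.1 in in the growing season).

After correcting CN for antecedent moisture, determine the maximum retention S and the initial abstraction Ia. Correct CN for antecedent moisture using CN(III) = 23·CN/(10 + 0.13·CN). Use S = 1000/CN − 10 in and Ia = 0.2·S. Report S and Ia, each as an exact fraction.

CN(III) from CN(II)=73: (23·73)/(10 + 0.13·73) = 167900/1949 ≈ 86.147
Max retention: S = 1000/(167900/1949) − 10 = 2700/1679 in (≈ 1.608 in)
Ia = 0.2·(2700/1679) = 540/1679 in ≈ 0.322 in

S = 2700/1679 in ≈ 1.608 in; Ia = 540/1679 in ≈ 0.322 in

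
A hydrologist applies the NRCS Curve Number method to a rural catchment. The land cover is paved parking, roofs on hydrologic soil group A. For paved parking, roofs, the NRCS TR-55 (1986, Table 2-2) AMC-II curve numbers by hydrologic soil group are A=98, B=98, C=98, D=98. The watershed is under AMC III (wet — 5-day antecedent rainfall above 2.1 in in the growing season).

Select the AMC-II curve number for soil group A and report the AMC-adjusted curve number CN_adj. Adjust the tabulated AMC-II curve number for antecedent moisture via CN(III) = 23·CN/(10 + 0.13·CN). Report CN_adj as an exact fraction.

NRCS table: paved parking, roofs, soil group A → CN(II) = 98
Adjust CN=98 to AMC III: 23·98/(10 + 0.13·98) → 2254 ÷ (1137/50) = 112700/1137 ≈ 99.120

CN_adj = 112700/1137 ≈ 99.120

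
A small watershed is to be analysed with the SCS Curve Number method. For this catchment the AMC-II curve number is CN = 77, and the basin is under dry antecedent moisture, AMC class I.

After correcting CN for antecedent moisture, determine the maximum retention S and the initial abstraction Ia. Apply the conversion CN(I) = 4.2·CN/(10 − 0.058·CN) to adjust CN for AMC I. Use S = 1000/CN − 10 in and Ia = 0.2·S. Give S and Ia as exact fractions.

S = 11500/1617 in ≈ 7.112 in; Ia = 2300/1617 in ≈ 1.422 in

Adjust CN=77 to AMC I: 4.2·77/(10 − 0.058·77) → (1617/5) ÷ (2767/500) = 161700/2767 ≈ 58.439
Max retention: S = 1000/(161700/2767) − 10 = 11500/1617 in (≈ 7.112 in)
Initial abstraction Ia = S/5 = (11500/1617)/5 = 2300/1617 ≈ 1.422 in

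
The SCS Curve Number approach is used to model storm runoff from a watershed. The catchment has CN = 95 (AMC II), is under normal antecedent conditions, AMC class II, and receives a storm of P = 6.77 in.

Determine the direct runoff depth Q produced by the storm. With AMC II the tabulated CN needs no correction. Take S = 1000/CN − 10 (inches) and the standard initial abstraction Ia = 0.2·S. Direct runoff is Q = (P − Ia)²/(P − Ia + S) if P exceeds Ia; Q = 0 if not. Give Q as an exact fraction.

AMC II — tabulated CN = 95 applies directly.
S = 1000/95 − 10 = 10/19 in ≈ 0.526 in
Ia = 0.2·(10/19) = 2/19 in ≈ 0.105 in
Excess rainfall: 6.770 − 0.105 = 6.665 in; P > Ia so Q > 0
Runoff Q = (P−Ia)²/(P−Ia+S) = (6.665)²/(6.665+0.526) = 160351569/25959700 ≈ 6.177 in

Q = 160351569/25959700 in ≈ 6.177 in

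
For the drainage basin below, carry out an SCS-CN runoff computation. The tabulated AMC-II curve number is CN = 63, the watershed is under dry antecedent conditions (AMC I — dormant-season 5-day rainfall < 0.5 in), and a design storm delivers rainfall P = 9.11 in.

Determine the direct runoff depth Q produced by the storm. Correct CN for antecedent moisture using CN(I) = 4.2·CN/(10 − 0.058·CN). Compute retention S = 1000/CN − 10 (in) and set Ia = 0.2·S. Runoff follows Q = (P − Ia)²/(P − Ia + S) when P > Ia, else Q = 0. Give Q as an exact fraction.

Q = 697647574009/355258971900 in ≈ 1.964 in

CN(I) from CN(II)=63: (4.2·63)/(10 − 0.058·63) = 132300/3173 ≈ 41.696
Retention S: 1000/CN − 10 with CN=41.696 → S = 18500/1323 ≈ 13.983 in
Ia = 0.2·(18500/1323) = 3700/1323 in ≈ 2.797 in
Since P=9.110 > Ia=2.797: effective rainfall P−Ia = 835253/132300 in
Runoff Q = (P−Ia)²/(P−Ia+S) = (6.313)²/(6.313+13.983) = 697647574009/355258971900 ≈ 1.964 in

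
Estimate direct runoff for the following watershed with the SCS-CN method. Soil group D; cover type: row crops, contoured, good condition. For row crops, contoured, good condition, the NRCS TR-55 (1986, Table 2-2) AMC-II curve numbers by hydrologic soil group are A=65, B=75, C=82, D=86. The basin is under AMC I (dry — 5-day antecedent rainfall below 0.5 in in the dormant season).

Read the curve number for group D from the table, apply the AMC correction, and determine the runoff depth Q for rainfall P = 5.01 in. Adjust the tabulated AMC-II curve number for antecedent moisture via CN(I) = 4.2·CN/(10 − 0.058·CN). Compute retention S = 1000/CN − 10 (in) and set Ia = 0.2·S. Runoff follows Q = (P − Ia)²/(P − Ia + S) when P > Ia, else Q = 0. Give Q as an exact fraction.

NRCS table: row crops, contoured, good condition, soil group D → CN(II) = 86
CN(I) from CN(II)=86: (4.2·86)/(10 − 0.058·86) = 12900/179 ≈ 72.067
Retention S: 1000/CN − 10 with CN=72.067 → S = 500/129 ≈ 3.876 in
Initial abstraction Ia = S/5 = (500/129)/5 = 100/129 ≈ 0.775 in
Since P=5.010 > Ia=0.775: effective rainfall P−Ia = 54629/12900 in
Q: (54629/12900)² ÷ (104629/12900) = 2984327641/1349714100 in (≈ 2.211 in)

Q = 2984327641/1349714100 in ≈ 2.211 in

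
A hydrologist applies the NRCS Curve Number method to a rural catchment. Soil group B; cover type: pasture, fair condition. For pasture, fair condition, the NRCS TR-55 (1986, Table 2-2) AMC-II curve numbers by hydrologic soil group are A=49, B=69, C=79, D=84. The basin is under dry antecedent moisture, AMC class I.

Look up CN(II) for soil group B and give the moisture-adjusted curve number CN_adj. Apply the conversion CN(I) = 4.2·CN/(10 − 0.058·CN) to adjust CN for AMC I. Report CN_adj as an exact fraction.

CN_adj = 144900/2999 ≈ 48.316

NRCS table: pasture, fair condition, soil group B → CN(II) = 69
Dry (AMC I): CN(I) = 4.2·69/(10 − 0.058·69) = (1449/5)/(2999/500) = 144900/2999 ≈ 48.316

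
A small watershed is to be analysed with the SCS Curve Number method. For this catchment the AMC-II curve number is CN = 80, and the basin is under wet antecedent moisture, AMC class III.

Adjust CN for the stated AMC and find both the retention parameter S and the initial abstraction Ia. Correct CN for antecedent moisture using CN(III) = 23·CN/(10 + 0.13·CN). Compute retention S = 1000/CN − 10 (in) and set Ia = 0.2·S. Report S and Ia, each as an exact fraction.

S = 25/23 in ≈ 1.087 in; Ia = 5/23 in ≈ 0.217 in

CN(III) from CN(II)=80: (23·80)/(10 + 0.13·80) = 4600/51 ≈ 90.196
Retention S: 1000/CN − 10 with CN=90.196 → S = 25/23 ≈ 1.087 in
Ia = 0.2·(25/23) = 5/23 in ≈ 0.217 in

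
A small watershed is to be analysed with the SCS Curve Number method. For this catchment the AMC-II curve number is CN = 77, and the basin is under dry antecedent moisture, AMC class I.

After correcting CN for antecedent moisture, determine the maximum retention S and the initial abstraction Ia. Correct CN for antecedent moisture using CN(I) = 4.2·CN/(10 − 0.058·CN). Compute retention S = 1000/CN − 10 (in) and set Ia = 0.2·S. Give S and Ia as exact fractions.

S = 11500/1617 in ≈ 7.112 in; Ia = 2300/1617 in ≈ 1.422 in

Dry (AMC I): CN(I) = 4.2·77/(10 − 0.058·77) = (1617/5)/(2767/500) = 161700/2767 ≈ 58.439
S = 1000/(161700/2767) − 10 = 11500/1617 in ≈ 7.112 in
Initial abstraction Ia = S/5 = (11500/1617)/5 = 2300/1617 ≈ 1.422 in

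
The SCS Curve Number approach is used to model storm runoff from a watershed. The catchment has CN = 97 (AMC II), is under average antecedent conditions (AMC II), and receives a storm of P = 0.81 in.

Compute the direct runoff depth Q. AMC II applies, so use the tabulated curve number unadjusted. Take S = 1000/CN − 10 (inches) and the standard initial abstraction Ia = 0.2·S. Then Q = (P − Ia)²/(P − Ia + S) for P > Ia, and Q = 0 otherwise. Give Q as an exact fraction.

Q = 17554683/33164300 in ≈ 0.529 in

Average conditions: CN = 97 (no AMC adjustment).
S = 1000/97 − 10 = 30/97 in ≈ 0.309 in
Ia = 0.2·(30/97) = 6/97 in ≈ 0.062 in
P − Ia = 0.810 − 0.062 = 7257/9700 ≈ 0.748 in (> 0, runoff occurs)
Q: (7257/9700)² ÷ (10257/9700) = 17554683/33164300 in (≈ 0.529 in)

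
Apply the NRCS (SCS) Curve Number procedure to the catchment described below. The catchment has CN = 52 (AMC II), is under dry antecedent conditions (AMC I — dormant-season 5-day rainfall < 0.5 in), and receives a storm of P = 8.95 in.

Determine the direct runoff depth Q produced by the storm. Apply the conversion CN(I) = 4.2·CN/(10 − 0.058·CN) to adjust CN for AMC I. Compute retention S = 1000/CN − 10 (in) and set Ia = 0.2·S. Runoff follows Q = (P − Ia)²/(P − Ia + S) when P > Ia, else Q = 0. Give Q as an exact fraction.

Q = 68707521/87885980 in ≈ 0.782 in

CN(I) from CN(II)=52: (4.2·52)/(10 − 0.058·52) = 9100/291 ≈ 31.271
S = 1000/(9100/291) − 10 = 2000/91 in ≈ 21.978 in
Ia = 0.2·(2000/91) = 400/91 in ≈ 4.396 in
Excess rainfall: 8.950 − 4.396 = 4.554 in; P > Ia so Q > 0
Q: (8289/1820)² ÷ (48289/1820) = 68707521/87885980 in (≈ 0.782 in)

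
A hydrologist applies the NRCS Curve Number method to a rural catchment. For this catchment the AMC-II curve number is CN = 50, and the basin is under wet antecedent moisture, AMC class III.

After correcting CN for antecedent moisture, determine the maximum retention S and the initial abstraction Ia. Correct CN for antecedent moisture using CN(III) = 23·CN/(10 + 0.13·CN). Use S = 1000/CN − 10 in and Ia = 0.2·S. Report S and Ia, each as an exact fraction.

CN(III) from CN(II)=50: (23·50)/(10 + 0.13·50) = 2300/33 ≈ 69.697
Retention S: 1000/CN − 10 with CN=69.697 → S = 100/23 ≈ 4.348 in
Ia = 0.2S: 0.2·4.348 = 0.870 in (exactly 20/23)

S = 100/23 in ≈ 4.348 in; Ia = 20/23 in ≈ 0.870 in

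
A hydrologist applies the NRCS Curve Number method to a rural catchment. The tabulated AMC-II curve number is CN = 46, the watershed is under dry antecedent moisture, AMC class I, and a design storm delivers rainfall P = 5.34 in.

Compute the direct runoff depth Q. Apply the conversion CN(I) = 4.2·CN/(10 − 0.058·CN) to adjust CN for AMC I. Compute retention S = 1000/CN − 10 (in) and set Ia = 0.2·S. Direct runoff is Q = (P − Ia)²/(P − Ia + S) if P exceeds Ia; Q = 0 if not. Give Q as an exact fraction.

CN(I) from CN(II)=46: (4.2·46)/(10 − 0.058·46) = 16100/611 ≈ 26.350
Retention S: 1000/CN − 10 with CN=26.350 → S = 4500/161 ≈ 27.950 in
Ia = 0.2·(4500/161) = 900/161 in ≈ 5.590 in
P = 5.340 ≤ Ia = 5.590 in: entire storm abstracted, Q = 0.

Q = 0 in ≈ 0.000 in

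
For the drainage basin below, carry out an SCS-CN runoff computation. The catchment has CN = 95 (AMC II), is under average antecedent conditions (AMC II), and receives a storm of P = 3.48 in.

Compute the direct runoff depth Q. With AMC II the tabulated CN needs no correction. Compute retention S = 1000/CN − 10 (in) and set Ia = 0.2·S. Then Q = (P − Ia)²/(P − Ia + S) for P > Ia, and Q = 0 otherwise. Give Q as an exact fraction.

AMC II — tabulated CN = 95 applies directly.
S = 1000/95 − 10 = 10/19 in ≈ 0.526 in
Initial abstraction Ia = S/5 = (10/19)/5 = 2/19 ≈ 0.105 in
Since P=3.480 > Ia=0.105: effective rainfall P−Ia = 1603/475 in
Runoff Q = (P−Ia)²/(P−Ia+S) = (3.375)²/(3.375+0.526) = 2569609/880175 ≈ 2.919 in

Q = 2569609/880175 in ≈ 2.919 in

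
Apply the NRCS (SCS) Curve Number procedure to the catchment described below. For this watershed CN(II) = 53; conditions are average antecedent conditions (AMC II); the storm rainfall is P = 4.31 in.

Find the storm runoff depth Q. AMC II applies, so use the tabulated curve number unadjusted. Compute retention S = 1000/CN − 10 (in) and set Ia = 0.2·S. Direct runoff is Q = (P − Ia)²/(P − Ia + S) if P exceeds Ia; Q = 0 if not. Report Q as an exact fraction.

AMC II — tabulated CN = 53 applies directly.
Max retention: S = 1000/53 − 10 = 470/53 in (≈ 8.868 in)
Ia = 0.2·(470/53) = 94/53 in ≈ 1.774 in
P − Ia = 4.310 − 1.774 = 13443/5300 ≈ 2.536 in (> 0, runoff occurs)
Runoff Q = (P−Ia)²/(P−Ia+S) = (2.536)²/(2.536+8.868) = 180714249/320347900 ≈ 0.564 in

Q = 180714249/320347900 in ≈ 0.564 in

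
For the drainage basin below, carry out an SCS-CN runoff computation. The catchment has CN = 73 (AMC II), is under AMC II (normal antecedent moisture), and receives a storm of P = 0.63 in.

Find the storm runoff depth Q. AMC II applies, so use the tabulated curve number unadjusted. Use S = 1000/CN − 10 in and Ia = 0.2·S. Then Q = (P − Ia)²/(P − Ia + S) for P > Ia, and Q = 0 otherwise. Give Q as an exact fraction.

Q = 0 in ≈ 0.000 in

AMC II — tabulated CN = 73 applies directly.
S = 1000/73 − 10 = 270/73 in ≈ 3.699 in
Ia = 0.2·(270/73) = 54/73 in ≈ 0.740 in
P = 0.630 ≤ Ia = 0.740 in: entire storm abstracted, Q = 0.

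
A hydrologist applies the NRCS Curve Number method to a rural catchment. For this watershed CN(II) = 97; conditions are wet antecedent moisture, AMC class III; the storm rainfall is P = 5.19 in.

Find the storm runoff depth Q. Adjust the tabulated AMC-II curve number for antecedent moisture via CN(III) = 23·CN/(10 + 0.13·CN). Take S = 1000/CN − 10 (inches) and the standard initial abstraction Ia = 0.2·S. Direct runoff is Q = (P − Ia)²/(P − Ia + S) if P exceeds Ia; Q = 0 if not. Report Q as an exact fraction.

Q = 147427585369/29297715100 in ≈ 5.032 in

CN(III) from CN(II)=97: (23·97)/(10 + 0.13·97) = 223100/2261 ≈ 98.673
S = 1000/(223100/2261) − 10 = 300/2231 in ≈ 0.134 in
Ia = 0.2·(300/2231) = 60/2231 in ≈ 0.027 in
Since P=5.190 > Ia=0.027: effective rainfall P−Ia = 1151889/223100 in
Runoff Q = (P−Ia)²/(P−Ia+S) = (5.163)²/(5.163+0.134) = 147427585369/29297715100 ≈ 5.032 in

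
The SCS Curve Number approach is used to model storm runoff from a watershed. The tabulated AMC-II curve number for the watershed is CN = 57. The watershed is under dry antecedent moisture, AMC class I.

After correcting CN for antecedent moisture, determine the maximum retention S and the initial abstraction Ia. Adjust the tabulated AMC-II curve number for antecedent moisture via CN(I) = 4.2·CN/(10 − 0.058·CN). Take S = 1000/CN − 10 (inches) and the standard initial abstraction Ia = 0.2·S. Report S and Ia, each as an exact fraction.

S = 21500/1197 in ≈ 17.962 in; Ia = 4300/1197 in ≈ 3.592 in

Adjust CN=57 to AMC I: 4.2·57/(10 − 0.058·57) → (1197/5) ÷ (3347/500) = 119700/3347 ≈ 35.763
S = 1000/(119700/3347) − 10 = 21500/1197 in ≈ 17.962 in
Initial abstraction Ia = S/5 = (21500/1197)/5 = 4300/1197 ≈ 3.592 in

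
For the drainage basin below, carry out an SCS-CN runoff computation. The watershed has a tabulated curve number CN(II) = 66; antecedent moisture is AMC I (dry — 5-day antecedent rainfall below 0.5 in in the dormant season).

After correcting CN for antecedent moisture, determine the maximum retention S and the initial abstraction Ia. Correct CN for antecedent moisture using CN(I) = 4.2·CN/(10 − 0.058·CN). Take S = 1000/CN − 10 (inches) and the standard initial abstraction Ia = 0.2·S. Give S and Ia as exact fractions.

S = 8500/693 in ≈ 12.266 in; Ia = 1700/693 in ≈ 2.453 in

CN(I) from CN(II)=66: (4.2·66)/(10 − 0.058·66) = 69300/1543 ≈ 44.913
S = 1000/(69300/1543) − 10 = 8500/693 in ≈ 12.266 in
Ia = 0.2·(8500/693) = 1700/693 in ≈ 2.453 in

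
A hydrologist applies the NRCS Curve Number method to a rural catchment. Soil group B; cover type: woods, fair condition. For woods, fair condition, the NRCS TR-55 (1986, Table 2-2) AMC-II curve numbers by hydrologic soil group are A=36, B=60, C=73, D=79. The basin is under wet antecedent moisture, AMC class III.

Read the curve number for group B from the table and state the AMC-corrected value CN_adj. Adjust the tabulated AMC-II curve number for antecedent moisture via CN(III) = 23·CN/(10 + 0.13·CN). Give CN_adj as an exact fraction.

CN_adj = 6900/89 ≈ 77.528

NRCS table: woods, fair condition, soil group B → CN(II) = 60
CN(III) from CN(II)=60: (23·60)/(10 + 0.13·60) = 6900/89 ≈ 77.528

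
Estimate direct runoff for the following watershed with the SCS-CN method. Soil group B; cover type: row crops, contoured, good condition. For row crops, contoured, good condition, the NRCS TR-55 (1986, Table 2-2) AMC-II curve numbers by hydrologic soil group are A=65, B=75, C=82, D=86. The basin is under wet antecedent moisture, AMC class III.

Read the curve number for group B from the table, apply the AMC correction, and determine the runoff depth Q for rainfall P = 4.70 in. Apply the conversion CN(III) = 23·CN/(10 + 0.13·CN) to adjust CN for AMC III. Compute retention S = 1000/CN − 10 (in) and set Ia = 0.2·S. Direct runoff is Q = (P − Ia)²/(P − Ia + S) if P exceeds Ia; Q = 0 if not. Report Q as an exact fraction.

NRCS table: row crops, contoured, good condition, soil group B → CN(II) = 75
Adjust CN=75 to AMC III: 23·75/(10 + 0.13·75) → 1725 ÷ (79/4) = 6900/79 ≈ 87.342
Retention S: 1000/CN − 10 with CN=87.342 → S = 100/69 ≈ 1.449 in
Ia = 0.2·(100/69) = 20/69 in ≈ 0.290 in
Excess rainfall: 4.700 − 0.290 = 4.410 in; P > Ia so Q > 0
Q: (3043/690)² ÷ (4043/690) = 9259849/2789670 in (≈ 3.319 in)

Q = 9259849/2789670 in ≈ 3.319 in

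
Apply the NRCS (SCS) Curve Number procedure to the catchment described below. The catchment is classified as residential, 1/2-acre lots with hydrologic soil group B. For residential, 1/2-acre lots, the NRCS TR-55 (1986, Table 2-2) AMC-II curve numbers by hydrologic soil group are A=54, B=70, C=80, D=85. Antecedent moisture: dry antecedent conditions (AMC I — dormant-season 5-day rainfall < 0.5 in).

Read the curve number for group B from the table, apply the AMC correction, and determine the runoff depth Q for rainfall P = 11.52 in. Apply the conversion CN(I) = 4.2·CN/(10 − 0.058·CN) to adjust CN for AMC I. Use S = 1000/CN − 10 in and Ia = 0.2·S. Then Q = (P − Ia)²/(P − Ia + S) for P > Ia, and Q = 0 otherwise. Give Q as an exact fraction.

NRCS table: residential, 1/2-acre lots, soil group B → CN(II) = 70
Dry (AMC I): CN(I) = 4.2·70/(10 − 0.058·70) = 294/(297/50) = 4900/99 ≈ 49.495
S = 1000/(4900/99) − 10 = 500/49 in ≈ 10.204 in
Initial abstraction Ia = S/5 = (500/49)/5 = 100/49 ≈ 2.041 in
Excess rainfall: 11.520 − 2.041 = 9.479 in; P > Ia so Q > 0
Runoff Q = (P−Ia)²/(P−Ia+S) = (9.479)²/(9.479+10.204) = 8427409/1846075 ≈ 4.565 in

Q = 8427409/1846075 in ≈ 4.565 in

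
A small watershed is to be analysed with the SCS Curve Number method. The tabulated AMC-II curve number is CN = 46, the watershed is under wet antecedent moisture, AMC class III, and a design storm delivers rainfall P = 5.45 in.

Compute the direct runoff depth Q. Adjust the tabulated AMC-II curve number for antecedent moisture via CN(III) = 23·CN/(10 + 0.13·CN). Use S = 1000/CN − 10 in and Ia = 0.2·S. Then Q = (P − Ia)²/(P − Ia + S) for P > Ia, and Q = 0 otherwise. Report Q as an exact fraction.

Q = 2195953321/1067109380 in ≈ 2.058 in

CN(III) from CN(II)=46: (23·46)/(10 + 0.13·46) = 52900/799 ≈ 66.208
Max retention: S = 1000/(52900/799) − 10 = 2700/529 in (≈ 5.104 in)
Ia = 0.2S: 0.2·5.104 = 1.021 in (exactly 540/529)
P − Ia = 5.450 − 1.021 = 46861/10580 ≈ 4.429 in (> 0, runoff occurs)
Runoff Q = (P−Ia)²/(P−Ia+S) = (4.429)²/(4.429+5.104) = 2195953321/1067109380 ≈ 2.058 in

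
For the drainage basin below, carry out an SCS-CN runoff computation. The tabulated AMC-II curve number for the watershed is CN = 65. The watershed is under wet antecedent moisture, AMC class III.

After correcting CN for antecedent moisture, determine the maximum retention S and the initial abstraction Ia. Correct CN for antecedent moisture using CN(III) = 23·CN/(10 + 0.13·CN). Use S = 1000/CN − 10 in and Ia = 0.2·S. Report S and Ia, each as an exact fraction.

Wet (AMC III): CN(III) = 23·65/(10 + 0.13·65) = 1495/(369/20) = 29900/369 ≈ 81.030
Retention S: 1000/CN − 10 with CN=81.030 → S = 700/299 ≈ 2.341 in
Ia = 0.2S: 0.2·2.341 = 0.468 in (exactly 140/299)

S = 700/299 in ≈ 2.341 in; Ia = 140/299 in ≈ 0.468 in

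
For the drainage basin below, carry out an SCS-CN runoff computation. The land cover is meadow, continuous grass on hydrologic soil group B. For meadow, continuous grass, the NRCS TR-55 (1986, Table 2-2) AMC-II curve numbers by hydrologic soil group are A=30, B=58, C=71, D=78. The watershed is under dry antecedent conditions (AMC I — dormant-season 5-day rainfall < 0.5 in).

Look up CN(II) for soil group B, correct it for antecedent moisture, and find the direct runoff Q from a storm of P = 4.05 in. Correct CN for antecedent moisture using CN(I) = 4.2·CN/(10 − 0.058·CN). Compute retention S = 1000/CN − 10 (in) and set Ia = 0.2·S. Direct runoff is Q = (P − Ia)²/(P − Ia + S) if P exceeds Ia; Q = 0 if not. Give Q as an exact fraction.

NRCS table: meadow, continuous grass, soil group B → CN(II) = 58
Adjust CN=58 to AMC I: 4.2·58/(10 − 0.058·58) → (1218/5) ÷ (1659/250) = 2900/79 ≈ 36.709
S = 1000/(2900/79) − 10 = 500/29 in ≈ 17.241 in
Initial abstraction Ia = S/5 = (500/29)/5 = 100/29 ≈ 3.448 in
P − Ia = 4.050 − 3.448 = 349/580 ≈ 0.602 in (> 0, runoff occurs)
Q = (349/580)²/((349/580) + 500/29) = (121801/336400)/(10349/580) = 121801/6002420 in ≈ 0.020 in

Q = 121801/6002420 in ≈ 0.020 in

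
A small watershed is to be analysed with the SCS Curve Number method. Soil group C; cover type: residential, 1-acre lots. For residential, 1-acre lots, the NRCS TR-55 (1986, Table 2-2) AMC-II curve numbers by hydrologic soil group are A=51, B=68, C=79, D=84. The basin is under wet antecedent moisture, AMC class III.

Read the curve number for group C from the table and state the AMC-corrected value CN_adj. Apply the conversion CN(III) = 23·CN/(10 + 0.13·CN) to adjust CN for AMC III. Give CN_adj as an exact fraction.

NRCS table: residential, 1-acre lots, soil group C → CN(II) = 79
CN(III) from CN(II)=79: (23·79)/(10 + 0.13·79) = 181700/2027 ≈ 89.640

CN_adj = 181700/2027 ≈ 89.640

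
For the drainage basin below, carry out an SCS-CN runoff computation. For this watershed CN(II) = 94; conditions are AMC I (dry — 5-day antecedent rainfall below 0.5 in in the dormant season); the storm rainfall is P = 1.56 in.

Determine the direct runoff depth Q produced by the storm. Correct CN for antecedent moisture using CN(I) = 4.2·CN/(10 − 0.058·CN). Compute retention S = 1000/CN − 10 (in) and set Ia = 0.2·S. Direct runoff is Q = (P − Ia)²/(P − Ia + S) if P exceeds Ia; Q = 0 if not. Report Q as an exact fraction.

Dry (AMC I): CN(I) = 4.2·94/(10 − 0.058·94) = (1974/5)/(1137/250) = 32900/379 ≈ 86.807
Retention S: 1000/CN − 10 with CN=86.807 → S = 500/329 ≈ 1.520 in
Initial abstraction Ia = S/5 = (500/329)/5 = 100/329 ≈ 0.304 in
Since P=1.560 > Ia=0.304: effective rainfall P−Ia = 10331/8225 in
Q = (10331/8225)²/((10331/8225) + 500/329) = (106729561/67650625)/(22831/8225) = 106729561/187784975 in ≈ 0.568 in

Q = 106729561/187784975 in ≈ 0.568 in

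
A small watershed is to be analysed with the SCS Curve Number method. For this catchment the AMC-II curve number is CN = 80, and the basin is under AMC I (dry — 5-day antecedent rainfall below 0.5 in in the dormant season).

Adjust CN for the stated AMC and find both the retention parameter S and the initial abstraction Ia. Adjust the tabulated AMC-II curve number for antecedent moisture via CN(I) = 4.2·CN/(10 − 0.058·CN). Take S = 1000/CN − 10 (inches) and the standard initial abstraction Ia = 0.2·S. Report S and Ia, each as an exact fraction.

Adjust CN=80 to AMC I: 4.2·80/(10 − 0.058·80) → 336 ÷ (134/25) = 4200/67 ≈ 62.687
Max retention: S = 1000/(4200/67) − 10 = 125/21 in (≈ 5.952 in)
Initial abstraction Ia = S/5 = (125/21)/5 = 25/21 ≈ 1.190 in

S = 125/21 in ≈ 5.952 in; Ia = 25/21 in ≈ 1.190 in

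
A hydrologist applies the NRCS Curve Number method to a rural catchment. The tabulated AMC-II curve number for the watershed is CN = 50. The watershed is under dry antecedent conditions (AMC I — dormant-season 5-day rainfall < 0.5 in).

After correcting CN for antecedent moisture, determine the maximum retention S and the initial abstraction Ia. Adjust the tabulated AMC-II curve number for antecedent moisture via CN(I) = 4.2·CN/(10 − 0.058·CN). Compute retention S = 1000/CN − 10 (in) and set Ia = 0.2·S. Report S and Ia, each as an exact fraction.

CN(I) from CN(II)=50: (4.2·50)/(10 − 0.058·50) = 2100/71 ≈ 29.577
Retention S: 1000/CN − 10 with CN=29.577 → S = 500/21 ≈ 23.810 in
Initial abstraction Ia = S/5 = (500/21)/5 = 100/21 ≈ 4.762 in

S = 500/21 in ≈ 23.810 in; Ia = 100/21 in ≈ 4.762 in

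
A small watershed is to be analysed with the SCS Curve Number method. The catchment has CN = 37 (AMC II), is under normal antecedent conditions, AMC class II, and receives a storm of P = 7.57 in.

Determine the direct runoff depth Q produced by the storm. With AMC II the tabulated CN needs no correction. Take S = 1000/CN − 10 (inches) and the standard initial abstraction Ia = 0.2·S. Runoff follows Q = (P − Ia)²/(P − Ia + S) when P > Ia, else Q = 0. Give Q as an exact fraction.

Q = 237437281/290113300 in ≈ 0.818 in

Average conditions: CN = 37 (no AMC adjustment).
Retention S: 1000/CN − 10 with CN=37.000 → S = 630/37 ≈ 17.027 in
Initial abstraction Ia = S/5 = (630/37)/5 = 126/37 ≈ 3.405 in
Since P=7.570 > Ia=3.405: effective rainfall P−Ia = 15409/3700 in
Runoff Q = (P−Ia)²/(P−Ia+S) = (4.165)²/(4.165+17.027) = 237437281/290113300 ≈ 0.818 in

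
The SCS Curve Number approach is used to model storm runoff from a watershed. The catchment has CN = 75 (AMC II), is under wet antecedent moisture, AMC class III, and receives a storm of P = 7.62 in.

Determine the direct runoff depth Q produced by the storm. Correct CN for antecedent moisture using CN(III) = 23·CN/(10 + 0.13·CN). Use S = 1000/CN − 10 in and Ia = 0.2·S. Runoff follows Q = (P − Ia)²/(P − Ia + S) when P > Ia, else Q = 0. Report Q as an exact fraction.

Wet (AMC III): CN(III) = 23·75/(10 + 0.13·75) = 1725/(79/4) = 6900/79 ≈ 87.342
Max retention: S = 1000/(6900/79) − 10 = 100/69 in (≈ 1.449 in)
Ia = 0.2·(100/69) = 20/69 in ≈ 0.290 in
P − Ia = 7.620 − 0.290 = 25289/3450 ≈ 7.330 in (> 0, runoff occurs)
Q = (25289/3450)²/((25289/3450) + 100/69) = (639533521/11902500)/(30289/3450) = 639533521/104497050 in ≈ 6.120 in

Q = 639533521/104497050 in ≈ 6.120 in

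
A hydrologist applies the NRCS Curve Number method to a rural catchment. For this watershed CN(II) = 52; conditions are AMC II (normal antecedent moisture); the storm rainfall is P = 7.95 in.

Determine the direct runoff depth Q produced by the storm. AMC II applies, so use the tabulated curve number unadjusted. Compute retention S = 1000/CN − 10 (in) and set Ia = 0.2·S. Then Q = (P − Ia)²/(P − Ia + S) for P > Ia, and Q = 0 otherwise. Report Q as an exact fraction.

Average conditions: CN = 52 (no AMC adjustment).
S = 1000/52 − 10 = 120/13 in ≈ 9.231 in
Ia = 0.2S: 0.2·9.231 = 1.846 in (exactly 24/13)
P − Ia = 7.950 − 1.846 = 1587/260 ≈ 6.104 in (> 0, runoff occurs)
Q = (1587/260)²/((1587/260) + 120/13) = (2518569/67600)/(3987/260) = 279841/115180 in ≈ 2.430 in

Q = 279841/115180 in ≈ 2.430 in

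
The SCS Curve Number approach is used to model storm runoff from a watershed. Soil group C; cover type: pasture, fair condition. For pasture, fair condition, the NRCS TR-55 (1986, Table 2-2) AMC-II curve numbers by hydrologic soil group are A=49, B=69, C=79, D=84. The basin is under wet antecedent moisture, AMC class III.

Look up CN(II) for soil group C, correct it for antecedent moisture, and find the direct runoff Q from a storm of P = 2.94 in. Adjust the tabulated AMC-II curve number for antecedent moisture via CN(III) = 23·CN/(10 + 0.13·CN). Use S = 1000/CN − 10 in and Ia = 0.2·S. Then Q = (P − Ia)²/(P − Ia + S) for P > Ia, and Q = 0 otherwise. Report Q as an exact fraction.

Q = 961344727/506307050 in ≈ 1.899 in

NRCS table: pasture, fair condition, soil group C → CN(II) = 79
CN(III) from CN(II)=79: (23·79)/(10 + 0.13·79) = 181700/2027 ≈ 89.640
Max retention: S = 1000/(181700/2027) − 10 = 2100/1817 in (≈ 1.156 in)
Ia = 0.2S: 0.2·1.156 = 0.231 in (exactly 420/1817)
Since P=2.940 > Ia=0.231: effective rainfall P−Ia = 246099/90850 in
Runoff Q = (P−Ia)²/(P−Ia+S) = (2.709)²/(2.709+1.156) = 961344727/506307050 ≈ 1.899 in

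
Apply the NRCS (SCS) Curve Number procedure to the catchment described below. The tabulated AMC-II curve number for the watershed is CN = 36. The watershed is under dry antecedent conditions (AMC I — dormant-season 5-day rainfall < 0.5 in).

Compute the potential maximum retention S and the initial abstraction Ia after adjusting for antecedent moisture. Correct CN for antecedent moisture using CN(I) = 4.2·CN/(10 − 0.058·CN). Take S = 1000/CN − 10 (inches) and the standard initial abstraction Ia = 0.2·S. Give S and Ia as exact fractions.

S = 8000/189 in ≈ 42.328 in; Ia = 1600/189 in ≈ 8.466 in

Adjust CN=36 to AMC I: 4.2·36/(10 − 0.058·36) → (756/5) ÷ (989/125) = 18900/989 ≈ 19.110
Max retention: S = 1000/(18900/989) − 10 = 8000/189 in (≈ 42.328 in)
Ia = 0.2S: 0.2·42.328 = 8.466 in (exactly 1600/189)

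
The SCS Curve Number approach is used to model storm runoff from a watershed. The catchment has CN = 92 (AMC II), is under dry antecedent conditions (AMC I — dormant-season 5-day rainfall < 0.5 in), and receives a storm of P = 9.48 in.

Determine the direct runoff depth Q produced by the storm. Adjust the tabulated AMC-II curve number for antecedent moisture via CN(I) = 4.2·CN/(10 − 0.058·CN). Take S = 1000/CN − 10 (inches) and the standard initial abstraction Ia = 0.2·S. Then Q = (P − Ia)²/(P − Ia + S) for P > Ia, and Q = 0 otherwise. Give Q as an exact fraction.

Dry (AMC I): CN(I) = 4.2·92/(10 − 0.058·92) = (1932/5)/(583/125) = 48300/583 ≈ 82.847
Max retention: S = 1000/(48300/583) − 10 = 1000/483 in (≈ 2.070 in)
Ia = 0.2S: 0.2·2.070 = 0.414 in (exactly 200/483)
Excess rainfall: 9.480 − 0.414 = 9.066 in; P > Ia so Q > 0
Q: (109471/12075)² ÷ (134471/12075) = 11983899841/1623737325 in (≈ 7.380 in)

Q = 11983899841/1623737325 in ≈ 7.380 in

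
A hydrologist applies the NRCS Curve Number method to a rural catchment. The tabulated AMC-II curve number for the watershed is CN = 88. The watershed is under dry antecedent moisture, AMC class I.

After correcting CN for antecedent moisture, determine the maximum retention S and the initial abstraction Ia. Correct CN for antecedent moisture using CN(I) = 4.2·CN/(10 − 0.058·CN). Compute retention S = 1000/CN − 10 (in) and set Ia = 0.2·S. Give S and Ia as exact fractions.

S = 250/77 in ≈ 3.247 in; Ia = 50/77 in ≈ 0.649 in

Dry (AMC I): CN(I) = 4.2·88/(10 − 0.058·88) = (1848/5)/(612/125) = 3850/51 ≈ 75.490
S = 1000/(3850/51) − 10 = 250/77 in ≈ 3.247 in
Ia = 0.2S: 0.2·3.247 = 0.649 in (exactly 50/77)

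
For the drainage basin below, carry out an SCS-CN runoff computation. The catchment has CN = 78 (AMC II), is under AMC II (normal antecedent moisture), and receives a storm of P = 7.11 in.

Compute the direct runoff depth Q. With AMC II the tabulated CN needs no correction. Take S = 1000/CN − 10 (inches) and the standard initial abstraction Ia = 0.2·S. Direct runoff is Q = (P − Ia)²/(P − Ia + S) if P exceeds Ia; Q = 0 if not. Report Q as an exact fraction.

CN(II) = 78; AMC II needs no correction.
Max retention: S = 1000/78 − 10 = 110/39 in (≈ 2.821 in)
Initial abstraction Ia = S/5 = (110/39)/5 = 22/39 ≈ 0.564 in
Since P=7.110 > Ia=0.564: effective rainfall P−Ia = 25529/3900 in
Q: (25529/3900)² ÷ (36529/3900) = 651729841/142463100 in (≈ 4.575 in)

Q = 651729841/142463100 in ≈ 4.575 in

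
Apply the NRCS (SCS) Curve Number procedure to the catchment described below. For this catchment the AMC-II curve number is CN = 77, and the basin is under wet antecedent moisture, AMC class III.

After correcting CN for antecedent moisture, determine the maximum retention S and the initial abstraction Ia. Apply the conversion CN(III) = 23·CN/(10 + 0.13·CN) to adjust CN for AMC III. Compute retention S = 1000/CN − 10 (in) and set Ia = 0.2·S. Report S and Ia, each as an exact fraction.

S = 100/77 in ≈ 1.299 in; Ia = 20/77 in ≈ 0.260 in

CN(III) from CN(II)=77: (23·77)/(10 + 0.13·77) = 7700/87 ≈ 88.506
S = 1000/(7700/87) − 10 = 100/77 in ≈ 1.299 in
Ia = 0.2·(100/77) = 20/77 in ≈ 0.260 in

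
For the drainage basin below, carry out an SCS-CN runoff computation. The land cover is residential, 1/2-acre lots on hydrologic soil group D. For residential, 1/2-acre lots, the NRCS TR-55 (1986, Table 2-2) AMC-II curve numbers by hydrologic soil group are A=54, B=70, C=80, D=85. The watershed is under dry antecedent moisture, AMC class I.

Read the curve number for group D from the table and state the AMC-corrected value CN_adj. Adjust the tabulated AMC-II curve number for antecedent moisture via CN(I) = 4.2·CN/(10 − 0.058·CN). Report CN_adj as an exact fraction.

NRCS table: residential, 1/2-acre lots, soil group D → CN(II) = 85
CN(I) from CN(II)=85: (4.2·85)/(10 − 0.058·85) = 11900/169 ≈ 70.414

CN_adj = 11900/169 ≈ 70.414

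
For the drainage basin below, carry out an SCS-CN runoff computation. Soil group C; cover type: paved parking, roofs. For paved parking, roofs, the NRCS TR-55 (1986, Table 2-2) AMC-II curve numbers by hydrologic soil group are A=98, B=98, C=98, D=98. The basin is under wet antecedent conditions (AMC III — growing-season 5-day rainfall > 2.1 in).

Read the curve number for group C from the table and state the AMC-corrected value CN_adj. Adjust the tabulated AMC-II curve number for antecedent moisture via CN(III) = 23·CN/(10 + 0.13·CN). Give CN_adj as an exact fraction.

CN_adj = 112700/1137 ≈ 99.120

NRCS table: paved parking, roofs, soil group C → CN(II) = 98
Wet (AMC III): CN(III) = 23·98/(10 + 0.13·98) = 2254/(1137/50) = 112700/1137 ≈ 99.120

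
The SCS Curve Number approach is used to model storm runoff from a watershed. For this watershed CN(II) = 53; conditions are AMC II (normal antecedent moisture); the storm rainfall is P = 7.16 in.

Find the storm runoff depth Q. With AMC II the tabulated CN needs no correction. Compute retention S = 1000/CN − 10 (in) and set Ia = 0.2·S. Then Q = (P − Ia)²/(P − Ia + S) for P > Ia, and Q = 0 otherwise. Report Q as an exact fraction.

AMC II — tabulated CN = 53 applies directly.
Max retention: S = 1000/53 − 10 = 470/53 in (≈ 8.868 in)
Ia = 0.2·(470/53) = 94/53 in ≈ 1.774 in
Excess rainfall: 7.160 − 1.774 = 5.386 in; P > Ia so Q > 0
Q = (7137/1325)²/((7137/1325) + 470/53) = (50936769/1755625)/(18887/1325) = 50936769/25025275 in ≈ 2.035 in

Q = 50936769/25025275 in ≈ 2.035 in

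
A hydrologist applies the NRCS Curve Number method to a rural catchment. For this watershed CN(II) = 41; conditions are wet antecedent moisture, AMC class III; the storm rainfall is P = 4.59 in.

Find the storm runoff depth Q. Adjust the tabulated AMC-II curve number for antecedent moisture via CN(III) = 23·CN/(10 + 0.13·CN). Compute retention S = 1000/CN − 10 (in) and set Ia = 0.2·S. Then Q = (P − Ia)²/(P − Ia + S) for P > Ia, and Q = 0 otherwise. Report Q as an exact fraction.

Wet (AMC III): CN(III) = 23·41/(10 + 0.13·41) = 943/(1533/100) = 94300/1533 ≈ 61.513
Max retention: S = 1000/(94300/1533) − 10 = 5900/943 in (≈ 6.257 in)
Ia = 0.2·(5900/943) = 1180/943 in ≈ 1.251 in
Since P=4.590 > Ia=1.251: effective rainfall P−Ia = 314837/94300 in
Runoff Q = (P−Ia)²/(P−Ia+S) = (3.339)²/(3.339+6.257) = 99122336569/85326129100 ≈ 1.162 in

Q = 99122336569/85326129100 in ≈ 1.162 in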